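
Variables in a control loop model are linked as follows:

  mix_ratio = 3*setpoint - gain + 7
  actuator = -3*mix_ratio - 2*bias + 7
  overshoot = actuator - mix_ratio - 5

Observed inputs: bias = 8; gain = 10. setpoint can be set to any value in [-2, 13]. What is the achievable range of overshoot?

Substituting into the mix_ratio equation gives mix_ratio = 3*setpoint - 3.
actuator becomes -9*setpoint.
Substituting into the overshoot equation gives overshoot = -12*setpoint - 2.
Linear in setpoint, so extremes are at the endpoints: setpoint = -2 gives overshoot = 22; setpoint = 13 gives overshoot = -158.

-158 to 22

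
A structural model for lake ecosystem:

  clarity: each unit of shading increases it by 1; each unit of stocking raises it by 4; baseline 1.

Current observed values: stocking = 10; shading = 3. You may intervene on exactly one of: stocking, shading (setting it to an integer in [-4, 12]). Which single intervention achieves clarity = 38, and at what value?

Intervening on stocking: clarity = 4*stocking + 4. Reaching 38 requires stocking = 17/2, not an integer.
Intervening on shading: with other inputs at their observed values, clarity = shading + 41. Solving for 38 gives shading = -3, within [-4, 12].

set shading = -3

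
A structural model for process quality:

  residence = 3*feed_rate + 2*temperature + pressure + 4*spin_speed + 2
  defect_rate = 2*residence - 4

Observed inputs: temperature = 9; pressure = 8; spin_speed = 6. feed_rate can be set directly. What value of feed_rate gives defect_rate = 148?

feed_rate = 8

Substituting into the residence equation gives residence = 3*feed_rate + 52.
Substituting into the defect_rate equation gives defect_rate = 6*feed_rate + 100.
Solve 6*feed_rate + 100 = 148: feed_rate = (148 - 100) / 6 = 8.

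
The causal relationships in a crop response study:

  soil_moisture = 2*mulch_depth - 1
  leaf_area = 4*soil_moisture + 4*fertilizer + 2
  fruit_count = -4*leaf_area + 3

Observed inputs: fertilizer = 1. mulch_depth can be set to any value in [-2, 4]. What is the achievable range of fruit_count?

Substituting into the leaf_area equation gives leaf_area = 8*mulch_depth + 2.
So fruit_count = -32*mulch_depth - 5.
Linear in mulch_depth, so extremes are at the endpoints: mulch_depth = -2 gives fruit_count = 59; mulch_depth = 4 gives fruit_count = -133.

-133 to 59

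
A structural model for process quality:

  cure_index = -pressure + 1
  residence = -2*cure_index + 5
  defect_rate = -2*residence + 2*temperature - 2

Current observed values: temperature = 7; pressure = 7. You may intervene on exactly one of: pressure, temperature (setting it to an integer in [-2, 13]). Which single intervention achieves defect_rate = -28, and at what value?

set temperature = 4

Intervening on pressure: defect_rate = -4*pressure + 6. Reaching -28 requires pressure = 17/2, not an integer.
Intervening on temperature: with other inputs at their observed values, defect_rate = 2*temperature - 36. Solving for -28 gives temperature = 4, within [-2, 13].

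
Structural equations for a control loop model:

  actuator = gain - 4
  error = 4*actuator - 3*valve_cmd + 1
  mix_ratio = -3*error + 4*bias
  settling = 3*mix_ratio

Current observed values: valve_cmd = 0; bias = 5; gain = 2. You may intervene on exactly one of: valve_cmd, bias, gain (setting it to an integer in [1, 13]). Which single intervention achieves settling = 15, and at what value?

Intervening on valve_cmd: settling = 27*valve_cmd + 123. Reaching 15 requires valve_cmd = -4, outside [1, 13].
Intervening on bias: settling = 12*bias + 63. Reaching 15 requires bias = -4, outside [1, 13].
Intervening on gain: with other inputs at their observed values, settling = -36*gain + 195. Solving for 15 gives gain = 5, within [1, 13].

set gain = 5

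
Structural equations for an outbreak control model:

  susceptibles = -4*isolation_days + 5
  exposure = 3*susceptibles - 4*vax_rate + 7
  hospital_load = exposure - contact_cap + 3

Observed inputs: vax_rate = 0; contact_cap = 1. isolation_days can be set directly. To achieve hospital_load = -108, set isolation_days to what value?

Substituting into the exposure equation gives exposure = -12*isolation_days + 22.
Substituting into the hospital_load equation gives hospital_load = -12*isolation_days + 24.
Solve -12*isolation_days + 24 = -108: isolation_days = (-108 - 24) / -12 = 11.

isolation_days = 11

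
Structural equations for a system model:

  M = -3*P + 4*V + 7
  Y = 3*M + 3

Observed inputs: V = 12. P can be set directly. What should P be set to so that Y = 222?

Substituting into the M equation gives M = -3*P + 55.
Y becomes -9*P + 168.
Solve -9*P + 168 = 222: P = (222 - 168) / -9 = -6.

P = -6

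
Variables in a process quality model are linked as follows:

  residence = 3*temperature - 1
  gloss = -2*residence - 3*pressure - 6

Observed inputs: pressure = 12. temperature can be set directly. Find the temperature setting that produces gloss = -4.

temperature = -6

Substituting into the gloss equation gives gloss = -6*temperature - 40.
Solve -6*temperature - 40 = -4: temperature = (-4 + 40) / -6 = -6.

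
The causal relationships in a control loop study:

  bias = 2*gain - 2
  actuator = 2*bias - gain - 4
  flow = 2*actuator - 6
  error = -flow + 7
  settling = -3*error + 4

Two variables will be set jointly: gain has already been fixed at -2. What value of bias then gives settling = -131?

bias = -7

With gain held at -2:
Intervening on bias fixes its value directly, overriding its dependence on gain.
Substituting into the actuator equation gives actuator = 2*bias - 2.
Substituting into the flow equation gives flow = 4*bias - 10.
This gives error = -4*bias + 17.
Substituting into the settling equation gives settling = 12*bias - 47.
Solve 12*bias - 47 = -131: bias = (-131 + 47) / 12 = -7.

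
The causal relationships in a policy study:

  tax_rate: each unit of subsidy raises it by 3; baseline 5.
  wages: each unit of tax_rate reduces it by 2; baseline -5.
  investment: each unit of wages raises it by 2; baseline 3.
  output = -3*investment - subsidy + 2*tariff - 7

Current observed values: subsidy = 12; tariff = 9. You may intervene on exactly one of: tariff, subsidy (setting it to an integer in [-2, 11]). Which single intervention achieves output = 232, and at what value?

Intervening on tariff: output = 2*tariff + 494. Reaching 232 requires tariff = -131, outside [-2, 11].
Intervening on subsidy: with other inputs at their observed values, output = 35*subsidy + 92. Solving for 232 gives subsidy = 4, within [-2, 11].

set subsidy = 4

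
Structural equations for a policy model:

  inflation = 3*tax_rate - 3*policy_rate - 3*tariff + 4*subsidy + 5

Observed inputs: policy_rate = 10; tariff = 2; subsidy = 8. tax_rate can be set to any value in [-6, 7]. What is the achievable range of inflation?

Substituting into the inflation equation gives inflation = 3*tax_rate + 1.
Linear in tax_rate, so extremes are at the endpoints: tax_rate = -6 gives inflation = -17; tax_rate = 7 gives inflation = 22.

-17 to 22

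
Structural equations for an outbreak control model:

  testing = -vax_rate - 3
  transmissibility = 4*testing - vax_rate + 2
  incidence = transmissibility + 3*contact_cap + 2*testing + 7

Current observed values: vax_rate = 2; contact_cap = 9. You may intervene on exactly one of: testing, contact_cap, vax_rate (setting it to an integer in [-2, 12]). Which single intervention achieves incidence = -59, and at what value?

Intervening on testing: incidence = 6*testing + 34. Reaching -59 requires testing = -31/2, not an integer.
Intervening on contact_cap: incidence = 3*contact_cap - 23. Reaching -59 requires contact_cap = -12, outside [-2, 12].
Intervening on vax_rate: with other inputs at their observed values, incidence = -7*vax_rate + 18. Solving for -59 gives vax_rate = 11, within [-2, 12].

set vax_rate = 11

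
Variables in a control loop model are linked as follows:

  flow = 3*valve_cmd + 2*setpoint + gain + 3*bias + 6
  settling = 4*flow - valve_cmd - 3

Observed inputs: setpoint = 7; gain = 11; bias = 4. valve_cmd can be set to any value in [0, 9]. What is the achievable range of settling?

169 to 268

Substituting into the flow equation gives flow = 3*valve_cmd + 43.
settling becomes 11*valve_cmd + 169.
Linear in valve_cmd, so extremes are at the endpoints: valve_cmd = 0 gives settling = 169; valve_cmd = 9 gives settling = 268.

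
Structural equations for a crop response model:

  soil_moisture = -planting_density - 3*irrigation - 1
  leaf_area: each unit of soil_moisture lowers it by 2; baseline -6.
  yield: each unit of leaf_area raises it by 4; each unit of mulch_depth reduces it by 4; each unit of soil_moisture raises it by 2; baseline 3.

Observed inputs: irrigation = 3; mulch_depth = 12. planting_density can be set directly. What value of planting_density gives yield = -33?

planting_density = -4

Substituting into the soil_moisture equation gives soil_moisture = -planting_density - 10.
Substituting into the leaf_area equation gives leaf_area = 2*planting_density + 14.
So yield = 6*planting_density - 9.
Solve 6*planting_density - 9 = -33: planting_density = (-33 + 9) / 6 = -4.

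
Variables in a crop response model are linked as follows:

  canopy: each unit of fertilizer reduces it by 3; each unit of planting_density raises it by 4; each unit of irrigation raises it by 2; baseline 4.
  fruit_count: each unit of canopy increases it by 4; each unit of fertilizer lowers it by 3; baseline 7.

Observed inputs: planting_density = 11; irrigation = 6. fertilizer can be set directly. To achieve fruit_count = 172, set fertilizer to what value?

fertilizer = 5

Substituting into the canopy equation gives canopy = -3*fertilizer + 60.
fruit_count becomes -15*fertilizer + 247.
Solve -15*fertilizer + 247 = 172: fertilizer = (172 - 247) / -15 = 5.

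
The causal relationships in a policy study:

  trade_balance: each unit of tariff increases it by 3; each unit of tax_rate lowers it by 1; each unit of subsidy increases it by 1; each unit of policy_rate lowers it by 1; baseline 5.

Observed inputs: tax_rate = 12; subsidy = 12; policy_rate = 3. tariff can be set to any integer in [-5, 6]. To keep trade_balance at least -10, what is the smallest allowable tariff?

tariff = -4

Substituting into the trade_balance equation gives trade_balance = 3*tariff + 2.
Require 3*tariff + 2 ≥ -10, so tariff ≥ -4.
The smallest integer in [-5, 6] satisfying this is -4.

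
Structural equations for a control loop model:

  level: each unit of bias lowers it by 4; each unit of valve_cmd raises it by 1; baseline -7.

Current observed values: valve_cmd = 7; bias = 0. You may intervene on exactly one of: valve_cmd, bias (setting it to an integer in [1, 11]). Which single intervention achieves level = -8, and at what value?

Intervening on valve_cmd: level = valve_cmd - 7. Reaching -8 requires valve_cmd = -1, outside [1, 11].
Intervening on bias: with other inputs at their observed values, level = -4*bias. Solving for -8 gives bias = 2, within [1, 11].

set bias = 2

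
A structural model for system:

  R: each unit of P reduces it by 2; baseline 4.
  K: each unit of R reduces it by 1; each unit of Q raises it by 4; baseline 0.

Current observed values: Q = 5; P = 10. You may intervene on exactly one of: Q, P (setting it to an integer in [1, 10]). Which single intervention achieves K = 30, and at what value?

Intervening on Q: K = 4*Q + 16. Reaching 30 requires Q = 7/2, not an integer.
Intervening on P: with other inputs at their observed values, K = 2*P + 16. Solving for 30 gives P = 7, within [1, 10].

set P = 7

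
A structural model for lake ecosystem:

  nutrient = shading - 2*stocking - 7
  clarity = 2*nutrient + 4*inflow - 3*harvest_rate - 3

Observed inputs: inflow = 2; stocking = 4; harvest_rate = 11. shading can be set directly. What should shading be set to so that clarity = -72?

Substituting into the nutrient equation gives nutrient = shading - 15.
So clarity = 2*shading - 58.
Solve 2*shading - 58 = -72: shading = (-72 + 58) / 2 = -7.

shading = -7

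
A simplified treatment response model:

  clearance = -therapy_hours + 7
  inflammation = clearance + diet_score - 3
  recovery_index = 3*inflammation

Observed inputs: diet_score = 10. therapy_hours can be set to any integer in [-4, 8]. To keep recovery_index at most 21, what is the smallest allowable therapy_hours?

therapy_hours = 7

Substituting into the inflammation equation gives inflammation = -therapy_hours + 14.
So recovery_index = -3*therapy_hours + 42.
Require -3*therapy_hours + 42 ≤ 21, so therapy_hours ≥ 7.
The smallest integer in [-4, 8] satisfying this is 7.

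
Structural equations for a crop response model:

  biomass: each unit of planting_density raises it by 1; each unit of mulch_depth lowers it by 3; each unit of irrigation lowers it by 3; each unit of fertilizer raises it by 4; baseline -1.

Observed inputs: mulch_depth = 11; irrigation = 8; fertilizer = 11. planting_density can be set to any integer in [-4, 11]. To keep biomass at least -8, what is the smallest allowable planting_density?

Substituting into the biomass equation gives biomass = planting_density - 14.
Require planting_density - 14 ≥ -8, so planting_density ≥ 6.
The smallest integer in [-4, 11] satisfying this is 6.

planting_density = 6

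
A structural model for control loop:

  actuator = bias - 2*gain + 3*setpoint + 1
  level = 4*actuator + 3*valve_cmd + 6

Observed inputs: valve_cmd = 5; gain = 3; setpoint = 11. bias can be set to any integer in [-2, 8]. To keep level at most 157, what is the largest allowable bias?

bias = 6

Substituting into the actuator equation gives actuator = bias + 28.
Substituting into the level equation gives level = 4*bias + 133.
Require 4*bias + 133 ≤ 157, so bias ≤ 6.
The largest integer in [-2, 8] satisfying this is 6.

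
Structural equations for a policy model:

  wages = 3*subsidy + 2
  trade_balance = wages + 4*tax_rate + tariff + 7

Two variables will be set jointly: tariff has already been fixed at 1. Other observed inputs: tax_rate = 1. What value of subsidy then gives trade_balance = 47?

subsidy = 11

With tariff held at 1:
Substituting into the trade_balance equation gives trade_balance = 3*subsidy + 14.
Solve 3*subsidy + 14 = 47: subsidy = (47 - 14) / 3 = 11.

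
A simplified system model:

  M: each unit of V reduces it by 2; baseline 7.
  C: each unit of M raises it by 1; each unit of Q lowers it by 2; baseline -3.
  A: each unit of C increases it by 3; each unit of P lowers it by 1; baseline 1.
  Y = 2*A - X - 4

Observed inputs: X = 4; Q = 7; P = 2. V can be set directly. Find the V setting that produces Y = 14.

V = -7

Substituting into the C equation gives C = -2*V - 10.
A becomes -6*V - 31.
This gives Y = -12*V - 70.
Solve -12*V - 70 = 14: V = (14 + 70) / -12 = -7.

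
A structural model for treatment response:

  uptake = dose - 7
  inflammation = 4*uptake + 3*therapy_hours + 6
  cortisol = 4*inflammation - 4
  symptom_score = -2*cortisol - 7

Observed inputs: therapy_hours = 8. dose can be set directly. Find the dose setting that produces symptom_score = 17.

Substituting into the inflammation equation gives inflammation = 4*dose + 2.
So cortisol = 16*dose + 4.
Substituting into the symptom_score equation gives symptom_score = -32*dose - 15.
Solve -32*dose - 15 = 17: dose = (17 + 15) / -32 = -1.

dose = -1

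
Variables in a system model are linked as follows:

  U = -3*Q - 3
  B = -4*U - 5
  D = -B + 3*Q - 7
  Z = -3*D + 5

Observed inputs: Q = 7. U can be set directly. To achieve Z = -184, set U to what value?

U = 11

Intervening on U fixes its value directly, overriding its dependence on Q.
Substituting into the D equation gives D = 4*U + 19.
Z becomes -12*U - 52.
Solve -12*U - 52 = -184: U = (-184 + 52) / -12 = 11.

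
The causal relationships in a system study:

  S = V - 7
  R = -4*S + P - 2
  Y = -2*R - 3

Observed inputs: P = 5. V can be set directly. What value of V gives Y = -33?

Substituting into the R equation gives R = -4*V + 31.
This gives Y = 8*V - 65.
Solve 8*V - 65 = -33: V = (-33 + 65) / 8 = 4.

V = 4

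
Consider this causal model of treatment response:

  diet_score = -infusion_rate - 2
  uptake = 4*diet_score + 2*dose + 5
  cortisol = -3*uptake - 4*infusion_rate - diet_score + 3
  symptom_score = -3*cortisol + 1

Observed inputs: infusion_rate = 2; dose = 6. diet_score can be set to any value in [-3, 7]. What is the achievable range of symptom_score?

52 to 442

Intervening on diet_score fixes its value directly, overriding its dependence on infusion_rate.
Substituting into the uptake equation gives uptake = 4*diet_score + 17.
This gives cortisol = -13*diet_score - 56.
symptom_score becomes 39*diet_score + 169.
Linear in diet_score, so extremes are at the endpoints: diet_score = -3 gives symptom_score = 52; diet_score = 7 gives symptom_score = 442.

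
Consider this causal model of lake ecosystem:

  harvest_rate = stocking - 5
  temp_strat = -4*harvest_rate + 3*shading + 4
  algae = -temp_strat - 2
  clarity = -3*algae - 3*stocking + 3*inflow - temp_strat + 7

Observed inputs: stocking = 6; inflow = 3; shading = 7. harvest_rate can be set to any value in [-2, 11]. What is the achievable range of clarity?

Intervening on harvest_rate fixes its value directly, overriding its dependence on stocking.
Substituting into the temp_strat equation gives temp_strat = -4*harvest_rate + 25.
Substituting into the algae equation gives algae = 4*harvest_rate - 27.
clarity becomes -8*harvest_rate + 54.
Linear in harvest_rate, so extremes are at the endpoints: harvest_rate = -2 gives clarity = 70; harvest_rate = 11 gives clarity = -34.

-34 to 70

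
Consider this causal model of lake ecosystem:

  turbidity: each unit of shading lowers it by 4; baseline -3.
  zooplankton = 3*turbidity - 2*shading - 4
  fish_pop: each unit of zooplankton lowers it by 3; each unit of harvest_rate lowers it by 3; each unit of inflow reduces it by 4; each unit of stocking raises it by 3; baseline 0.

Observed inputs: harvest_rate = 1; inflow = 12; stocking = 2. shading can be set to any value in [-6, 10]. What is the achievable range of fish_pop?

Substituting into the zooplankton equation gives zooplankton = -14*shading - 13.
So fish_pop = 42*shading - 6.
Linear in shading, so extremes are at the endpoints: shading = -6 gives fish_pop = -258; shading = 10 gives fish_pop = 414.

-258 to 414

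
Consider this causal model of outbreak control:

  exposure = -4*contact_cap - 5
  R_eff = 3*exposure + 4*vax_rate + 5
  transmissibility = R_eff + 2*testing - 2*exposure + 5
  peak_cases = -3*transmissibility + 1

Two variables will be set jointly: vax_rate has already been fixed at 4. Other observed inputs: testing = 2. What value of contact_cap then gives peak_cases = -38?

With vax_rate held at 4:
Substituting into the R_eff equation gives R_eff = -12*contact_cap + 6.
This gives transmissibility = -4*contact_cap + 25.
peak_cases becomes 12*contact_cap - 74.
Solve 12*contact_cap - 74 = -38: contact_cap = (-38 + 74) / 12 = 3.

contact_cap = 3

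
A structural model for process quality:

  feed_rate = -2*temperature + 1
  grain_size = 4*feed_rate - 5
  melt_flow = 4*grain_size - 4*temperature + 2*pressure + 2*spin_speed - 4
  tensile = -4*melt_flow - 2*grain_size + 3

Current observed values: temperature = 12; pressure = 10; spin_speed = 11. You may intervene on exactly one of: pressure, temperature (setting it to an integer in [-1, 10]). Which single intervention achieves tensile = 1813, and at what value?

set pressure = 7

Intervening on pressure: with other inputs at their observed values, tensile = -8*pressure + 1869. Solving for 1813 gives pressure = 7, within [-1, 10].
Intervening on temperature: tensile = 160*temperature - 131. Reaching 1813 requires temperature = 243/20, not an integer.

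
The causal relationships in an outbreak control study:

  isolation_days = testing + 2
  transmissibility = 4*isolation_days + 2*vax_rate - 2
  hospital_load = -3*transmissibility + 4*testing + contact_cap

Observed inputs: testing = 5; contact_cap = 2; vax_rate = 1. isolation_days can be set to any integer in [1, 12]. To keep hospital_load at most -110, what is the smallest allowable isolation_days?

isolation_days = 11

Intervening on isolation_days fixes its value directly, overriding its dependence on testing.
Substituting into the transmissibility equation gives transmissibility = 4*isolation_days.
hospital_load becomes -12*isolation_days + 22.
Require -12*isolation_days + 22 ≤ -110, so isolation_days ≥ 11.
The smallest integer in [1, 12] satisfying this is 11.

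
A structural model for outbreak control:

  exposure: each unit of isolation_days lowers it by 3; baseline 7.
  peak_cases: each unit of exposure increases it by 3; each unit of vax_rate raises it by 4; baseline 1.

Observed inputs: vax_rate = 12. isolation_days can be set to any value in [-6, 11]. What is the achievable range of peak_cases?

Substituting into the peak_cases equation gives peak_cases = -9*isolation_days + 70.
Linear in isolation_days, so extremes are at the endpoints: isolation_days = -6 gives peak_cases = 124; isolation_days = 11 gives peak_cases = -29.

-29 to 124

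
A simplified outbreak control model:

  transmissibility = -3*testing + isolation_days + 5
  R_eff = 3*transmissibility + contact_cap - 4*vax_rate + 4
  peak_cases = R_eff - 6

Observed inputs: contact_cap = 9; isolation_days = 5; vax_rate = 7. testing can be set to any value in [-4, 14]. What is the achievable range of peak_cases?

-117 to 45

Substituting into the transmissibility equation gives transmissibility = -3*testing + 10.
Substituting into the R_eff equation gives R_eff = -9*testing + 15.
Substituting into the peak_cases equation gives peak_cases = -9*testing + 9.
Linear in testing, so extremes are at the endpoints: testing = -4 gives peak_cases = 45; testing = 14 gives peak_cases = -117.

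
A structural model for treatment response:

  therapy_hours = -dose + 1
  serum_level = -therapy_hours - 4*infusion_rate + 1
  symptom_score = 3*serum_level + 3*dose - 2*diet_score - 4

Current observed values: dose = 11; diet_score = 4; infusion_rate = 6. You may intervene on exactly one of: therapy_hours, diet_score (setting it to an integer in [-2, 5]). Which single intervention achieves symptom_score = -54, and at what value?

set therapy_hours = 2

Intervening on therapy_hours: with other inputs at their observed values, symptom_score = -3*therapy_hours - 48. Solving for -54 gives therapy_hours = 2, within [-2, 5].
Intervening on diet_score: symptom_score = -2*diet_score - 10. Reaching -54 requires diet_score = 22, outside [-2, 5].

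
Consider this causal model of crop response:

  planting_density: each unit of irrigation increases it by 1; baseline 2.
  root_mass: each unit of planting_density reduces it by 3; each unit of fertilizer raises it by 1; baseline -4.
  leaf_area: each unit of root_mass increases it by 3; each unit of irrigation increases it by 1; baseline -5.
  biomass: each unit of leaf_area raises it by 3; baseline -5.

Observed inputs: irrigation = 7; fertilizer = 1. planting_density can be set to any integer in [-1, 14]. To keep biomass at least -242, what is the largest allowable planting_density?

Intervening on planting_density fixes its value directly, overriding its dependence on irrigation.
Substituting into the root_mass equation gives root_mass = -3*planting_density - 3.
Substituting into the leaf_area equation gives leaf_area = -9*planting_density - 7.
Substituting into the biomass equation gives biomass = -27*planting_density - 26.
Require -27*planting_density - 26 ≥ -242, so planting_density ≤ 8.
The largest integer in [-1, 14] satisfying this is 8.

planting_density = 8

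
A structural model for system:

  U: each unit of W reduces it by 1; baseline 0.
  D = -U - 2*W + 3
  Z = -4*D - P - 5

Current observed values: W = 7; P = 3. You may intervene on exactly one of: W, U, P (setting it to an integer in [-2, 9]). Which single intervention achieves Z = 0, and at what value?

Intervening on W: with other inputs at their observed values, Z = 4*W - 20. Solving for 0 gives W = 5, within [-2, 9].
Intervening on U: Z = 4*U + 36. Reaching 0 requires U = -9, outside [-2, 9].
Intervening on P: Z = -P + 11. Reaching 0 requires P = 11, outside [-2, 9].

set W = 5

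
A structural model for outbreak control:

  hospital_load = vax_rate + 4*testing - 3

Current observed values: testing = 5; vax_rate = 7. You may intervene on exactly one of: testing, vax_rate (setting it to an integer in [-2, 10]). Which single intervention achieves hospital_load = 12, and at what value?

set testing = 2

Intervening on testing: with other inputs at their observed values, hospital_load = 4*testing + 4. Solving for 12 gives testing = 2, within [-2, 10].
Intervening on vax_rate: hospital_load = vax_rate + 17. Reaching 12 requires vax_rate = -5, outside [-2, 10].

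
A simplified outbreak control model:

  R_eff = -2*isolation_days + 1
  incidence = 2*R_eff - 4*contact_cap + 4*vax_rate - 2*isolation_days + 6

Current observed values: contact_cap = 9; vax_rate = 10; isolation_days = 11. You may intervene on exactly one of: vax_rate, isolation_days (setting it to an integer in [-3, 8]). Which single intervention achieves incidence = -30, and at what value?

Intervening on vax_rate: incidence = 4*vax_rate - 94. Reaching -30 requires vax_rate = 16, outside [-3, 8].
Intervening on isolation_days: with other inputs at their observed values, incidence = -6*isolation_days + 12. Solving for -30 gives isolation_days = 7, within [-3, 8].

set isolation_days = 7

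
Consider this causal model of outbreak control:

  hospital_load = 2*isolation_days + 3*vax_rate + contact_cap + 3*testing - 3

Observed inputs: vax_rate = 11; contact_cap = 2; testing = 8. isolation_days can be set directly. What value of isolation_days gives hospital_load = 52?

isolation_days = -2

Substituting into the hospital_load equation gives hospital_load = 2*isolation_days + 56.
Solve 2*isolation_days + 56 = 52: isolation_days = (52 - 56) / 2 = -2.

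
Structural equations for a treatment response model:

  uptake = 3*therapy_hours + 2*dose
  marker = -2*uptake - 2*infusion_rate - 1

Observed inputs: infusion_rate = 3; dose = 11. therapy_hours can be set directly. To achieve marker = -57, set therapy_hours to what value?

Substituting into the uptake equation gives uptake = 3*therapy_hours + 22.
Substituting into the marker equation gives marker = -6*therapy_hours - 51.
Solve -6*therapy_hours - 51 = -57: therapy_hours = (-57 + 51) / -6 = 1.

therapy_hours = 1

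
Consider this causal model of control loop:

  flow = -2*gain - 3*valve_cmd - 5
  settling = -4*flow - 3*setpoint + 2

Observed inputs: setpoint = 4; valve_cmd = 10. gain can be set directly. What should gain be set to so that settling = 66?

Substituting into the flow equation gives flow = -2*gain - 35.
So settling = 8*gain + 130.
Solve 8*gain + 130 = 66: gain = (66 - 130) / 8 = -8.

gain = -8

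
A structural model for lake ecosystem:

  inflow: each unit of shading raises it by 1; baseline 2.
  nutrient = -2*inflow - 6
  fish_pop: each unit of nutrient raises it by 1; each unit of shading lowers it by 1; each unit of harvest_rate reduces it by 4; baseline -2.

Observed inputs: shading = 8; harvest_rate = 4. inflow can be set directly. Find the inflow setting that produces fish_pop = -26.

Intervening on inflow fixes its value directly, overriding its dependence on shading.
Substituting into the fish_pop equation gives fish_pop = -2*inflow - 32.
Solve -2*inflow - 32 = -26: inflow = (-26 + 32) / -2 = -3.

inflow = -3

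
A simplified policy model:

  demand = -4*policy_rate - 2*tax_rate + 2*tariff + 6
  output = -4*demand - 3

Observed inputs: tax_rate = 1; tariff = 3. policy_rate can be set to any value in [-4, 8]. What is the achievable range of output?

-107 to 85

Substituting into the demand equation gives demand = -4*policy_rate + 10.
So output = 16*policy_rate - 43.
Linear in policy_rate, so extremes are at the endpoints: policy_rate = -4 gives output = -107; policy_rate = 8 gives output = 85.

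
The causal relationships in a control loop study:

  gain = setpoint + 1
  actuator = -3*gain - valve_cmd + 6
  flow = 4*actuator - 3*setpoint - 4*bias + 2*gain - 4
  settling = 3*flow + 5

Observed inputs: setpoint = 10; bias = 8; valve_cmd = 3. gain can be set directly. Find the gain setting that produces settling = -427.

Intervening on gain fixes its value directly, overriding its dependence on setpoint.
Substituting into the actuator equation gives actuator = -3*gain + 3.
flow becomes -10*gain - 54.
So settling = -30*gain - 157.
Solve -30*gain - 157 = -427: gain = (-427 + 157) / -30 = 9.

gain = 9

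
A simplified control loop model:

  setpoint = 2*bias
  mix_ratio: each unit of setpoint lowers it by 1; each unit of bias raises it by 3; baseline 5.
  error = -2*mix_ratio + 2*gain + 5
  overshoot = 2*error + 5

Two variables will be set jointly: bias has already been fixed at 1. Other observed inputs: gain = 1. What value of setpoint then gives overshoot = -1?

With bias held at 1:
Intervening on setpoint fixes its value directly, overriding its dependence on bias.
Substituting into the mix_ratio equation gives mix_ratio = -setpoint + 8.
So error = 2*setpoint - 9.
So overshoot = 4*setpoint - 13.
Solve 4*setpoint - 13 = -1: setpoint = (-1 + 13) / 4 = 3.

setpoint = 3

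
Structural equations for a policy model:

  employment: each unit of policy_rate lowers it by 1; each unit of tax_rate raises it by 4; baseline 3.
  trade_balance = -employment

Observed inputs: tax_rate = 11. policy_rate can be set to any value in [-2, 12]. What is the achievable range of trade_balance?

Substituting into the employment equation gives employment = -policy_rate + 47.
Substituting into the trade_balance equation gives trade_balance = policy_rate - 47.
Linear in policy_rate, so extremes are at the endpoints: policy_rate = -2 gives trade_balance = -49; policy_rate = 12 gives trade_balance = -35.

-49 to -35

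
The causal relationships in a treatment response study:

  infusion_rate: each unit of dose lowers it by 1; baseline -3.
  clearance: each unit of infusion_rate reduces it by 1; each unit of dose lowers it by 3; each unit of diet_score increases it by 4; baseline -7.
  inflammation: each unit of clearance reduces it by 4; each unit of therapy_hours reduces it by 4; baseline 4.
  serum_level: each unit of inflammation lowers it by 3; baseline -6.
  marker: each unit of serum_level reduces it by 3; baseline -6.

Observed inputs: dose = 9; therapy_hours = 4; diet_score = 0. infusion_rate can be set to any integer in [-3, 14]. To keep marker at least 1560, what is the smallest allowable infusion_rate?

infusion_rate = 12

Intervening on infusion_rate fixes its value directly, overriding its dependence on dose.
Substituting into the clearance equation gives clearance = -infusion_rate - 34.
Substituting into the inflammation equation gives inflammation = 4*infusion_rate + 124.
Substituting into the serum_level equation gives serum_level = -12*infusion_rate - 378.
So marker = 36*infusion_rate + 1128.
Require 36*infusion_rate + 1128 ≥ 1560, so infusion_rate ≥ 12.
The smallest integer in [-3, 14] satisfying this is 12.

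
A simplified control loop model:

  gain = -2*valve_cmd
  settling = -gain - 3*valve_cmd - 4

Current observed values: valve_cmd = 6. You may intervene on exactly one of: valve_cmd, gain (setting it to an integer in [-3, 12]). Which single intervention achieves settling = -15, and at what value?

set valve_cmd = 11

Intervening on valve_cmd: with other inputs at their observed values, settling = -valve_cmd - 4. Solving for -15 gives valve_cmd = 11, within [-3, 12].
Intervening on gain: settling = -gain - 22. Reaching -15 requires gain = -7, outside [-3, 12].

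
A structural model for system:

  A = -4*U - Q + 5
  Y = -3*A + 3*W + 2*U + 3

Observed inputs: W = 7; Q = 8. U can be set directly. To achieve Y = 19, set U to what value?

Substituting into the A equation gives A = -4*U - 3.
Substituting into the Y equation gives Y = 14*U + 33.
Solve 14*U + 33 = 19: U = (19 - 33) / 14 = -1.

U = -1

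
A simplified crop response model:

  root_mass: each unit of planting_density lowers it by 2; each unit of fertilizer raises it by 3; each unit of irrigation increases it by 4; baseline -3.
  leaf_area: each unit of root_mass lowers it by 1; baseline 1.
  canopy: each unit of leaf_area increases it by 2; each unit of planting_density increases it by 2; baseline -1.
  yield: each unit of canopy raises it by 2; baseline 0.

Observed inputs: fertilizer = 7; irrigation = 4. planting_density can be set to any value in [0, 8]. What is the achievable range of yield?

Substituting into the root_mass equation gives root_mass = -2*planting_density + 34.
Substituting into the leaf_area equation gives leaf_area = 2*planting_density - 33.
So canopy = 6*planting_density - 67.
This gives yield = 12*planting_density - 134.
Linear in planting_density, so extremes are at the endpoints: planting_density = 0 gives yield = -134; planting_density = 8 gives yield = -38.

-134 to -38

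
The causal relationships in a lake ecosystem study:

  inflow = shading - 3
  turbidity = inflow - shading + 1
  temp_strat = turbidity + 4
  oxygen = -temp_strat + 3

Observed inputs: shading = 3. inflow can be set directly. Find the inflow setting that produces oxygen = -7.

inflow = 8

Intervening on inflow fixes its value directly, overriding its dependence on shading.
Substituting into the turbidity equation gives turbidity = inflow - 2.
Substituting into the temp_strat equation gives temp_strat = inflow + 2.
oxygen becomes -inflow + 1.
Solve -inflow + 1 = -7: inflow = (-7 - 1) / -1 = 8.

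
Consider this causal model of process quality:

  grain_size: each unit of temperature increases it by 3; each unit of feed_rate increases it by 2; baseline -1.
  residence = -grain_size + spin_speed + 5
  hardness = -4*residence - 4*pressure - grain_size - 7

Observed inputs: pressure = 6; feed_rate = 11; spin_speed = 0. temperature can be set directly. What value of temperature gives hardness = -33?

Substituting into the grain_size equation gives grain_size = 3*temperature + 21.
So residence = -3*temperature - 16.
Substituting into the hardness equation gives hardness = 9*temperature + 12.
Solve 9*temperature + 12 = -33: temperature = (-33 - 12) / 9 = -5.

temperature = -5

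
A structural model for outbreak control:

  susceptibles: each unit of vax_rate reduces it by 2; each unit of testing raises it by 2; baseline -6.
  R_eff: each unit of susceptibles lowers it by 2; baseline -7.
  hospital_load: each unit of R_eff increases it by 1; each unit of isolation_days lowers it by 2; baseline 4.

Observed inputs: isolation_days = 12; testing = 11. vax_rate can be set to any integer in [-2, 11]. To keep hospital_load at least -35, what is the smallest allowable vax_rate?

vax_rate = 6

Substituting into the susceptibles equation gives susceptibles = -2*vax_rate + 16.
R_eff becomes 4*vax_rate - 39.
This gives hospital_load = 4*vax_rate - 59.
Require 4*vax_rate - 59 ≥ -35, so vax_rate ≥ 6.
The smallest integer in [-2, 11] satisfying this is 6.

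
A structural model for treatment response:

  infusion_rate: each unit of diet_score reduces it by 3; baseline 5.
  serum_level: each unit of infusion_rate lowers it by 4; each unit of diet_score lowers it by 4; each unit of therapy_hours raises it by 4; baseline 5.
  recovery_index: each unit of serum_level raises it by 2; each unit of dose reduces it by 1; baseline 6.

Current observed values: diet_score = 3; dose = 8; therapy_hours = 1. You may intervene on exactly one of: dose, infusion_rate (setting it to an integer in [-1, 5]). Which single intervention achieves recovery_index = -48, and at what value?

set infusion_rate = 5

Intervening on dose: recovery_index = -dose + 32. Reaching -48 requires dose = 80, outside [-1, 5].
Intervening on infusion_rate: with other inputs at their observed values, recovery_index = -8*infusion_rate - 8. Solving for -48 gives infusion_rate = 5, within [-1, 5].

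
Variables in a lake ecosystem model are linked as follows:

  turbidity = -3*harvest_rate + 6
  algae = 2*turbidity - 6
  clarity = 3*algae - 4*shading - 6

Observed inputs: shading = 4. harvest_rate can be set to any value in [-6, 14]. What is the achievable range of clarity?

-256 to 104

Substituting into the algae equation gives algae = -6*harvest_rate + 6.
So clarity = -18*harvest_rate - 4.
Linear in harvest_rate, so extremes are at the endpoints: harvest_rate = -6 gives clarity = 104; harvest_rate = 14 gives clarity = -256.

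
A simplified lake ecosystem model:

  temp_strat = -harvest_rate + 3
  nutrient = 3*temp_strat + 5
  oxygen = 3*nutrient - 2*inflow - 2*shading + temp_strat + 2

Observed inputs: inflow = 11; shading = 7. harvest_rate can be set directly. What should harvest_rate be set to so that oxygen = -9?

harvest_rate = 2

Substituting into the nutrient equation gives nutrient = -3*harvest_rate + 14.
Substituting into the oxygen equation gives oxygen = -10*harvest_rate + 11.
Solve -10*harvest_rate + 11 = -9: harvest_rate = (-9 - 11) / -10 = 2.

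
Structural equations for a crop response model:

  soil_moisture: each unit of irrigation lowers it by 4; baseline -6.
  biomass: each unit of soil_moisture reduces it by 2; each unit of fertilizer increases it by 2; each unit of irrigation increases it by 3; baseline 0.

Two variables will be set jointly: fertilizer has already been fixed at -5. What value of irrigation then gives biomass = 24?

irrigation = 2

With fertilizer held at -5:
Substituting into the biomass equation gives biomass = 11*irrigation + 2.
Solve 11*irrigation + 2 = 24: irrigation = (24 - 2) / 11 = 2.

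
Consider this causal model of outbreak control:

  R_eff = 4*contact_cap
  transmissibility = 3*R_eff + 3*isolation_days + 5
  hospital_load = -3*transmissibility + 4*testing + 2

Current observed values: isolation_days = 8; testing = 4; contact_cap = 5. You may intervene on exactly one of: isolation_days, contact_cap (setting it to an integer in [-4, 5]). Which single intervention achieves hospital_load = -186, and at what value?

set isolation_days = 1

Intervening on isolation_days: with other inputs at their observed values, hospital_load = -9*isolation_days - 177. Solving for -186 gives isolation_days = 1, within [-4, 5].
Intervening on contact_cap: hospital_load = -36*contact_cap - 69. Reaching -186 requires contact_cap = 13/4, not an integer.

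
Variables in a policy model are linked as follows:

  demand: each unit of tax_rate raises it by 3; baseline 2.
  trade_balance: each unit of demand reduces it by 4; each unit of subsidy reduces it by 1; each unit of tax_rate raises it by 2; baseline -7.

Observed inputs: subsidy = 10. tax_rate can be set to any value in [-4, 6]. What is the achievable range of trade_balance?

-85 to 15

Substituting into the trade_balance equation gives trade_balance = -10*tax_rate - 25.
Linear in tax_rate, so extremes are at the endpoints: tax_rate = -4 gives trade_balance = 15; tax_rate = 6 gives trade_balance = -85.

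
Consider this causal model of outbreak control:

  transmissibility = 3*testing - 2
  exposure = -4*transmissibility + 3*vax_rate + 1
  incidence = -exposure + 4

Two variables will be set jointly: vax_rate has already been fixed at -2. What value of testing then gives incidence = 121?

testing = 10

With vax_rate held at -2:
Substituting into the exposure equation gives exposure = -12*testing + 3.
Substituting into the incidence equation gives incidence = 12*testing + 1.
Solve 12*testing + 1 = 121: testing = (121 - 1) / 12 = 10.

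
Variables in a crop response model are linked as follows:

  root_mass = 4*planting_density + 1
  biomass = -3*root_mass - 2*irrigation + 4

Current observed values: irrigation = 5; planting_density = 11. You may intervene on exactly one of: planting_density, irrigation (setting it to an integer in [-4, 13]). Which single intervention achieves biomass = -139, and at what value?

set irrigation = 4

Intervening on planting_density: biomass = -12*planting_density - 9. Reaching -139 requires planting_density = 65/6, not an integer.
Intervening on irrigation: with other inputs at their observed values, biomass = -2*irrigation - 131. Solving for -139 gives irrigation = 4, within [-4, 13].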